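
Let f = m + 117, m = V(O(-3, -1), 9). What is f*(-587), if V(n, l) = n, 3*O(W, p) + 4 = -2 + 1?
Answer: -203102/3 ≈ -67701.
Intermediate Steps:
O(W, p) = -5/3 (O(W, p) = -4/3 + (-2 + 1)/3 = -4/3 + (⅓)*(-1) = -4/3 - ⅓ = -5/3)
m = -5/3 ≈ -1.6667
f = 346/3 (f = -5/3 + 117 = 346/3 ≈ 115.33)
f*(-587) = (346/3)*(-587) = -203102/3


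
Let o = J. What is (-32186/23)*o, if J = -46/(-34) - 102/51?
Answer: 354046/391 ≈ 905.49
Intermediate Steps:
J = -11/17 (J = -46*(-1/34) - 102*1/51 = 23/17 - 2 = -11/17 ≈ -0.64706)
o = -11/17 ≈ -0.64706
(-32186/23)*o = -32186/23*(-11/17) = 354046/391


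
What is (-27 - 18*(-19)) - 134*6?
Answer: -489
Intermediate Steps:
(-27 - 18*(-19)) - 134*6 = (-27 + 342) - 804 = 315 - 804 = -489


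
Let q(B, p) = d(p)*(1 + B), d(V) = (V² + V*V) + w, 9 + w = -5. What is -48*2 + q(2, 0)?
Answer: -138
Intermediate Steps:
w = -14 (w = -9 - 5 = -14)
d(V) = -14 + 2*V² (d(V) = (V² + V*V) - 14 = (V² + V²) - 14 = 2*V² - 14 = -14 + 2*V²)
q(B, p) = (1 + B)*(-14 + 2*p²) (q(B, p) = (-14 + 2*p²)*(1 + B) = (1 + B)*(-14 + 2*p²))
-48*2 + q(2, 0) = -48*2 + 2*(1 + 2)*(-7 + 0²) = -96 + 2*3*(-7 + 0) = -96 + 2*3*(-7) = -96 - 42 = -138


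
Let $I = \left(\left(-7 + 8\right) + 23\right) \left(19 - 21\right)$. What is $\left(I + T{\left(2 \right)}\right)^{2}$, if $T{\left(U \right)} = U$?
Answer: $2116$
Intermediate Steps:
$I = -48$ ($I = \left(1 + 23\right) \left(-2\right) = 24 \left(-2\right) = -48$)
$\left(I + T{\left(2 \right)}\right)^{2} = \left(-48 + 2\right)^{2} = \left(-46\right)^{2} = 2116$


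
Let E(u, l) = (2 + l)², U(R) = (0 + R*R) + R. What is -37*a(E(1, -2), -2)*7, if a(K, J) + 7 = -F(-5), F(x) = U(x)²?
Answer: 105413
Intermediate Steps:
U(R) = R + R² (U(R) = (0 + R²) + R = R² + R = R + R²)
F(x) = x²*(1 + x)² (F(x) = (x*(1 + x))² = x²*(1 + x)²)
a(K, J) = -407 (a(K, J) = -7 - (-5)²*(1 - 5)² = -7 - 25*(-4)² = -7 - 25*16 = -7 - 1*400 = -7 - 400 = -407)
-37*a(E(1, -2), -2)*7 = -37*(-407)*7 = 15059*7 = 105413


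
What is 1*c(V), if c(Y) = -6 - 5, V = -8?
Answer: -11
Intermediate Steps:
c(Y) = -11
1*c(V) = 1*(-11) = -11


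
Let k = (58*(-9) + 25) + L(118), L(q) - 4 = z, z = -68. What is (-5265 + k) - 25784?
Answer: -31610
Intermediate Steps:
L(q) = -64 (L(q) = 4 - 68 = -64)
k = -561 (k = (58*(-9) + 25) - 64 = (-522 + 25) - 64 = -497 - 64 = -561)
(-5265 + k) - 25784 = (-5265 - 561) - 25784 = -5826 - 25784 = -31610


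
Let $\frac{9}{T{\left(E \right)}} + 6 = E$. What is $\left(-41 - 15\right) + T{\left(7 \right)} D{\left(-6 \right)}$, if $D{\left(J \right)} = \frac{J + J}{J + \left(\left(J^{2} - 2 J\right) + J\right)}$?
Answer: $-59$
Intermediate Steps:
$T{\left(E \right)} = \frac{9}{-6 + E}$
$D{\left(J \right)} = \frac{2}{J}$ ($D{\left(J \right)} = \frac{2 J}{J + \left(J^{2} - J\right)} = \frac{2 J}{J^{2}} = \frac{2}{J}$)
$\left(-41 - 15\right) + T{\left(7 \right)} D{\left(-6 \right)} = \left(-41 - 15\right) + \frac{9}{-6 + 7} \frac{2}{-6} = \left(-41 - 15\right) + \frac{9}{1} \cdot 2 \left(- \frac{1}{6}\right) = -56 + 9 \cdot 1 \left(- \frac{1}{3}\right) = -56 + 9 \left(- \frac{1}{3}\right) = -56 - 3 = -59$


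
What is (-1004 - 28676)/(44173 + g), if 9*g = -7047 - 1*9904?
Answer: -133560/190303 ≈ -0.70183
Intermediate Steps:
g = -16951/9 (g = (-7047 - 1*9904)/9 = (-7047 - 9904)/9 = (1/9)*(-16951) = -16951/9 ≈ -1883.4)
(-1004 - 28676)/(44173 + g) = (-1004 - 28676)/(44173 - 16951/9) = -29680/380606/9 = -29680*9/380606 = -133560/190303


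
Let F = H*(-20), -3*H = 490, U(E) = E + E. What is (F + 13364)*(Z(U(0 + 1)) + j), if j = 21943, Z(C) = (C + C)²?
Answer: 1095578428/3 ≈ 3.6519e+8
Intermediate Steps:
U(E) = 2*E
H = -490/3 (H = -⅓*490 = -490/3 ≈ -163.33)
Z(C) = 4*C² (Z(C) = (2*C)² = 4*C²)
F = 9800/3 (F = -490/3*(-20) = 9800/3 ≈ 3266.7)
(F + 13364)*(Z(U(0 + 1)) + j) = (9800/3 + 13364)*(4*(2*(0 + 1))² + 21943) = 49892*(4*(2*1)² + 21943)/3 = 49892*(4*2² + 21943)/3 = 49892*(4*4 + 21943)/3 = 49892*(16 + 21943)/3 = (49892/3)*21959 = 1095578428/3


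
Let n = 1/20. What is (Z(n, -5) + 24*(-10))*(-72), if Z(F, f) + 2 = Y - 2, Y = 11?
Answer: 16776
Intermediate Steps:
n = 1/20 ≈ 0.050000
Z(F, f) = 7 (Z(F, f) = -2 + (11 - 2) = -2 + 9 = 7)
(Z(n, -5) + 24*(-10))*(-72) = (7 + 24*(-10))*(-72) = (7 - 240)*(-72) = -233*(-72) = 16776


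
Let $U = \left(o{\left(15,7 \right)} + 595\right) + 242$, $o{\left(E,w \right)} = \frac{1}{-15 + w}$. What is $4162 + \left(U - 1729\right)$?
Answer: $\frac{26159}{8} \approx 3269.9$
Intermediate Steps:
$U = \frac{6695}{8}$ ($U = \left(\frac{1}{-15 + 7} + 595\right) + 242 = \left(\frac{1}{-8} + 595\right) + 242 = \left(- \frac{1}{8} + 595\right) + 242 = \frac{4759}{8} + 242 = \frac{6695}{8} \approx 836.88$)
$4162 + \left(U - 1729\right) = 4162 + \left(\frac{6695}{8} - 1729\right) = 4162 - \frac{7137}{8} = \frac{26159}{8}$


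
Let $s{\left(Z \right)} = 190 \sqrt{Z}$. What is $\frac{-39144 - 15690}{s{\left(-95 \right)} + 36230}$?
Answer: $- \frac{33110597}{21934040} + \frac{173641 i \sqrt{95}}{21934040} \approx -1.5096 + 0.077161 i$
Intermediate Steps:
$\frac{-39144 - 15690}{s{\left(-95 \right)} + 36230} = \frac{-39144 - 15690}{190 \sqrt{-95} + 36230} = - \frac{54834}{190 i \sqrt{95} + 36230} = - \frac{54834}{36230 + 190 i \sqrt{95}}$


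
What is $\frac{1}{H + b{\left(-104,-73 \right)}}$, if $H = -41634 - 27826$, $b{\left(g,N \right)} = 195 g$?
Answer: $- \frac{1}{89740} \approx -1.1143 \cdot 10^{-5}$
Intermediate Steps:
$H = -69460$ ($H = -41634 - 27826 = -69460$)
$\frac{1}{H + b{\left(-104,-73 \right)}} = \frac{1}{-69460 + 195 \left(-104\right)} = \frac{1}{-69460 - 20280} = \frac{1}{-89740} = - \frac{1}{89740}$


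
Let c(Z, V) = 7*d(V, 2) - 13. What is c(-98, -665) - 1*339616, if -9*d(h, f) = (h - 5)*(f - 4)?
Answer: -3066041/9 ≈ -3.4067e+5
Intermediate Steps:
d(h, f) = -(-5 + h)*(-4 + f)/9 (d(h, f) = -(h - 5)*(f - 4)/9 = -(-5 + h)*(-4 + f)/9)
c(Z, V) = -187/9 + 14*V/9 (c(Z, V) = 7*(-20/9 + 4*V/9 + (5/9)*2 - 1/9*2*V) - 13 = 7*(-20/9 + 4*V/9 + 10/9 - 2*V/9) - 13 = 7*(-10/9 + 2*V/9) - 13 = (-70/9 + 14*V/9) - 13 = -187/9 + 14*V/9)
c(-98, -665) - 1*339616 = (-187/9 + (14/9)*(-665)) - 1*339616 = (-187/9 - 9310/9) - 339616 = -9497/9 - 339616 = -3066041/9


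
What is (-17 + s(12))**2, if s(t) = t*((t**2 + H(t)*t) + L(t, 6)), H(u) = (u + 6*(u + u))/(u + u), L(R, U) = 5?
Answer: 7327849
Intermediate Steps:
H(u) = 13/2 (H(u) = (u + 6*(2*u))/((2*u)) = (u + 12*u)*(1/(2*u)) = (13*u)*(1/(2*u)) = 13/2)
s(t) = t*(5 + t**2 + 13*t/2) (s(t) = t*((t**2 + 13*t/2) + 5) = t*(5 + t**2 + 13*t/2))
(-17 + s(12))**2 = (-17 + (1/2)*12*(10 + 2*12**2 + 13*12))**2 = (-17 + (1/2)*12*(10 + 2*144 + 156))**2 = (-17 + (1/2)*12*(10 + 288 + 156))**2 = (-17 + (1/2)*12*454)**2 = (-17 + 2724)**2 = 2707**2 = 7327849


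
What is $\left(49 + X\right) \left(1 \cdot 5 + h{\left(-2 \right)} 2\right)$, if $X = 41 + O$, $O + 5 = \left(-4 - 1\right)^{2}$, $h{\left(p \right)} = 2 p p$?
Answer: $2310$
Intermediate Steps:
$h{\left(p \right)} = 2 p^{2}$
$O = 20$ ($O = -5 + \left(-4 - 1\right)^{2} = -5 + \left(-5\right)^{2} = -5 + 25 = 20$)
$X = 61$ ($X = 41 + 20 = 61$)
$\left(49 + X\right) \left(1 \cdot 5 + h{\left(-2 \right)} 2\right) = \left(49 + 61\right) \left(1 \cdot 5 + 2 \left(-2\right)^{2} \cdot 2\right) = 110 \left(5 + 2 \cdot 4 \cdot 2\right) = 110 \left(5 + 8 \cdot 2\right) = 110 \left(5 + 16\right) = 110 \cdot 21 = 2310$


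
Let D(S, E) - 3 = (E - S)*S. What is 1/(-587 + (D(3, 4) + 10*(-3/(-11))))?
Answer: -11/6361 ≈ -0.0017293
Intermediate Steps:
D(S, E) = 3 + S*(E - S) (D(S, E) = 3 + (E - S)*S = 3 + S*(E - S))
1/(-587 + (D(3, 4) + 10*(-3/(-11)))) = 1/(-587 + ((3 - 1*3² + 4*3) + 10*(-3/(-11)))) = 1/(-587 + ((3 - 1*9 + 12) + 10*(-3*(-1/11)))) = 1/(-587 + ((3 - 9 + 12) + 10*(3/11))) = 1/(-587 + (6 + 30/11)) = 1/(-587 + 96/11) = 1/(-6361/11) = -11/6361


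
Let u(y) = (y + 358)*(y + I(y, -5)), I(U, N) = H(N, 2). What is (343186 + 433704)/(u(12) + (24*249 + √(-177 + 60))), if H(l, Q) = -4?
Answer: 6942289040/79852213 - 2330670*I*√13/79852213 ≈ 86.939 - 0.10524*I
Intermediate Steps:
I(U, N) = -4
u(y) = (-4 + y)*(358 + y) (u(y) = (y + 358)*(y - 4) = (358 + y)*(-4 + y) = (-4 + y)*(358 + y))
(343186 + 433704)/(u(12) + (24*249 + √(-177 + 60))) = (343186 + 433704)/((-1432 + 12² + 354*12) + (24*249 + √(-177 + 60))) = 776890/((-1432 + 144 + 4248) + (5976 + √(-117))) = 776890/(2960 + (5976 + 3*I*√13)) = 776890/(8936 + 3*I*√13)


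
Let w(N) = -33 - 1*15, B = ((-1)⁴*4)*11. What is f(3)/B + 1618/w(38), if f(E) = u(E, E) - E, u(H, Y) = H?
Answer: -809/24 ≈ -33.708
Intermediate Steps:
B = 44 (B = (1*4)*11 = 4*11 = 44)
f(E) = 0 (f(E) = E - E = 0)
w(N) = -48 (w(N) = -33 - 15 = -48)
f(3)/B + 1618/w(38) = 0/44 + 1618/(-48) = 0*(1/44) + 1618*(-1/48) = 0 - 809/24 = -809/24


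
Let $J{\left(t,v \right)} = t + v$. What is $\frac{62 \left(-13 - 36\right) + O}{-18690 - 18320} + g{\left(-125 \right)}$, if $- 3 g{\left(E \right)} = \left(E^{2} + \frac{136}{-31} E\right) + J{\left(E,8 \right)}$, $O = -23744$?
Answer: $- \frac{3069860459}{573655} \approx -5351.4$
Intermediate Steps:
$g{\left(E \right)} = - \frac{8}{3} - \frac{E^{2}}{3} + \frac{35 E}{31}$ ($g{\left(E \right)} = - \frac{\left(E^{2} + \frac{136}{-31} E\right) + \left(E + 8\right)}{3} = - \frac{\left(E^{2} + 136 \left(- \frac{1}{31}\right) E\right) + \left(8 + E\right)}{3} = - \frac{\left(E^{2} - \frac{136 E}{31}\right) + \left(8 + E\right)}{3} = - \frac{8 + E^{2} - \frac{105 E}{31}}{3} = - \frac{8}{3} - \frac{E^{2}}{3} + \frac{35 E}{31}$)
$\frac{62 \left(-13 - 36\right) + O}{-18690 - 18320} + g{\left(-125 \right)} = \frac{62 \left(-13 - 36\right) - 23744}{-18690 - 18320} - \left(\frac{13373}{93} + \frac{15625}{3}\right) = \frac{62 \left(-49\right) - 23744}{-37010} - \frac{165916}{31} = \left(-3038 - 23744\right) \left(- \frac{1}{37010}\right) - \frac{165916}{31} = \left(-26782\right) \left(- \frac{1}{37010}\right) - \frac{165916}{31} = \frac{13391}{18505} - \frac{165916}{31} = - \frac{3069860459}{573655}$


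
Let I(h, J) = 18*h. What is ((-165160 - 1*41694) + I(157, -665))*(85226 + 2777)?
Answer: -17955076084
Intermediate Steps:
((-165160 - 1*41694) + I(157, -665))*(85226 + 2777) = ((-165160 - 1*41694) + 18*157)*(85226 + 2777) = ((-165160 - 41694) + 2826)*88003 = (-206854 + 2826)*88003 = -204028*88003 = -17955076084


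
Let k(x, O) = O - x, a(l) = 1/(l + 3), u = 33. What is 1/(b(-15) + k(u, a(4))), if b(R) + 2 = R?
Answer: -7/349 ≈ -0.020057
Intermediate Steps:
a(l) = 1/(3 + l)
b(R) = -2 + R
1/(b(-15) + k(u, a(4))) = 1/((-2 - 15) + (1/(3 + 4) - 1*33)) = 1/(-17 + (1/7 - 33)) = 1/(-17 + (⅐ - 33)) = 1/(-17 - 230/7) = 1/(-349/7) = -7/349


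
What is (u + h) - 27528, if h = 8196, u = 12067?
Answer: -7265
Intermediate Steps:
(u + h) - 27528 = (12067 + 8196) - 27528 = 20263 - 27528 = -7265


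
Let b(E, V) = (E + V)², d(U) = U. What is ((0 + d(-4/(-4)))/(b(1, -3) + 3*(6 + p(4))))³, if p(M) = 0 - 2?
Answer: 1/4096 ≈ 0.00024414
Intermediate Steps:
p(M) = -2
((0 + d(-4/(-4)))/(b(1, -3) + 3*(6 + p(4))))³ = ((0 - 4/(-4))/((1 - 3)² + 3*(6 - 2)))³ = ((0 - 4*(-¼))/((-2)² + 3*4))³ = ((0 + 1)/(4 + 12))³ = (1/16)³ = 1/4096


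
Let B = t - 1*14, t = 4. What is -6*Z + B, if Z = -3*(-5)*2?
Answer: -190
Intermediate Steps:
Z = 30 (Z = 15*2 = 30)
B = -10 (B = 4 - 1*14 = 4 - 14 = -10)
-6*Z + B = -6*30 - 10 = -180 - 10 = -190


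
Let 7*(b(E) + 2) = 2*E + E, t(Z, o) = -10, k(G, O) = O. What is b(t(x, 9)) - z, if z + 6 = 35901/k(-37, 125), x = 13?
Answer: -251557/875 ≈ -287.49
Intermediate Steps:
z = 35151/125 (z = -6 + 35901/125 = 35151/125 ≈ 281.21)
b(E) = -2 + 3*E/7 (b(E) = -2 + (2*E + E)/7 = -2 + (3*E)/7 = -2 + 3*E/7)
b(t(x, 9)) - z = (-2 + (3/7)*(-10)) - 1*35151/125 = (-2 - 30/7) - 35151/125 = -44/7 - 35151/125 = -251557/875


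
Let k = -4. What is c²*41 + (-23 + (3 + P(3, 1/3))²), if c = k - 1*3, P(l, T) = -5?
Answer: 1990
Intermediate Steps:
c = -7 (c = -4 - 1*3 = -4 - 3 = -7)
c²*41 + (-23 + (3 + P(3, 1/3))²) = (-7)²*41 + (-23 + (3 - 5)²) = 49*41 + (-23 + (-2)²) = 2009 + (-23 + 4) = 2009 - 19 = 1990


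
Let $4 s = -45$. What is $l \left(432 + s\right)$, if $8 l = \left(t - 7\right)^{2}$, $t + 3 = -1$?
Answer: $\frac{203643}{32} \approx 6363.8$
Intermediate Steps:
$s = - \frac{45}{4}$ ($s = \frac{1}{4} \left(-45\right) = - \frac{45}{4} \approx -11.25$)
$t = -4$ ($t = -3 - 1 = -4$)
$l = \frac{121}{8}$ ($l = \frac{\left(-4 - 7\right)^{2}}{8} = \frac{\left(-11\right)^{2}}{8} = \frac{1}{8} \cdot 121 = \frac{121}{8} \approx 15.125$)
$l \left(432 + s\right) = \frac{121 \left(432 - \frac{45}{4}\right)}{8} = \frac{121}{8} \cdot \frac{1683}{4} = \frac{203643}{32}$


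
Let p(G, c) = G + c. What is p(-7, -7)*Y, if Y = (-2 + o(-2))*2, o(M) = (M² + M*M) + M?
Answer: -112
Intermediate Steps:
o(M) = M + 2*M² (o(M) = (M² + M²) + M = 2*M² + M = M + 2*M²)
Y = 8 (Y = (-2 - 2*(1 + 2*(-2)))*2 = (-2 - 2*(1 - 4))*2 = (-2 - 2*(-3))*2 = (-2 + 6)*2 = 4*2 = 8)
p(-7, -7)*Y = (-7 - 7)*8 = -14*8 = -112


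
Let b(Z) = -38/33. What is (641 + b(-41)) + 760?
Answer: 46195/33 ≈ 1399.8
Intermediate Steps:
b(Z) = -38/33 (b(Z) = -38*1/33 = -38/33)
(641 + b(-41)) + 760 = (641 - 38/33) + 760 = 21115/33 + 760 = 46195/33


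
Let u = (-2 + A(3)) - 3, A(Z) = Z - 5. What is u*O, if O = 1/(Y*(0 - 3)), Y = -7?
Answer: -1/3 ≈ -0.33333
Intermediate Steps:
A(Z) = -5 + Z
u = -7 (u = (-2 + (-5 + 3)) - 3 = (-2 - 2) - 3 = -4 - 3 = -7)
O = 1/21 (O = 1/(-7*(0 - 3)) = 1/(-7*(-3)) = 1/21 ≈ 0.047619)
u*O = -7*1/21 = -1/3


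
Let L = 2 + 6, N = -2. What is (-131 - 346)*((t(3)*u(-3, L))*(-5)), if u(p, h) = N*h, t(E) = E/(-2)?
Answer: 57240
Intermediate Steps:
t(E) = -E/2 (t(E) = E*(-½) = -E/2)
L = 8
u(p, h) = -2*h
(-131 - 346)*((t(3)*u(-3, L))*(-5)) = (-131 - 346)*(((-½*3)*(-2*8))*(-5)) = -477*(-3/2*(-16))*(-5) = -11448*(-5) = -477*(-120) = 57240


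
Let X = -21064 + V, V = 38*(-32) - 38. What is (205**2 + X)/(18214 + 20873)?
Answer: 6569/13029 ≈ 0.50418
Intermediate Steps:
V = -1254 (V = -1216 - 38 = -1254)
X = -22318 (X = -21064 - 1254 = -22318)
(205**2 + X)/(18214 + 20873) = (205**2 - 22318)/(18214 + 20873) = (42025 - 22318)/39087 = 19707*(1/39087) = 6569/13029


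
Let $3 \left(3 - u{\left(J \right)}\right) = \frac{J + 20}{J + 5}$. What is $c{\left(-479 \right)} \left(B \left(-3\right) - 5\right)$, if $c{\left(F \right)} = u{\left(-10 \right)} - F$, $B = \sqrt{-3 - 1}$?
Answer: $- \frac{7240}{3} - 2896 i \approx -2413.3 - 2896.0 i$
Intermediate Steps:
$u{\left(J \right)} = 3 - \frac{20 + J}{3 \left(5 + J\right)}$ ($u{\left(J \right)} = 3 - \frac{\left(J + 20\right) \frac{1}{J + 5}}{3} = 3 - \frac{\left(20 + J\right) \frac{1}{5 + J}}{3} = 3 - \frac{\frac{1}{5 + J} \left(20 + J\right)}{3} = 3 - \frac{20 + J}{3 \left(5 + J\right)}$)
$B = 2 i$ ($B = \sqrt{-4} = 2 i \approx 2.0 i$)
$c{\left(F \right)} = \frac{11}{3} - F$ ($c{\left(F \right)} = \frac{25 + 8 \left(-10\right)}{3 \left(5 - 10\right)} - F = \frac{25 - 80}{3 \left(-5\right)} - F = \frac{1}{3} \left(- \frac{1}{5}\right) \left(-55\right) - F = \frac{11}{3} - F$)
$c{\left(-479 \right)} \left(B \left(-3\right) - 5\right) = \left(\frac{11}{3} - -479\right) \left(2 i \left(-3\right) - 5\right) = \left(\frac{11}{3} + 479\right) \left(- 6 i - 5\right) = \frac{1448 \left(-5 - 6 i\right)}{3} = - \frac{7240}{3} - 2896 i$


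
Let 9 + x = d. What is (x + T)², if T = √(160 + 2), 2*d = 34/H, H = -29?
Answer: 213526/841 - 5004*√2/29 ≈ 9.8704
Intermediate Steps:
d = -17/29 (d = (34/(-29))/2 = (34*(-1/29))/2 = (½)*(-34/29) = -17/29 ≈ -0.58621)
x = -278/29 (x = -9 - 17/29 = -278/29 ≈ -9.5862)
T = 9*√2 (T = √162 = 9*√2 ≈ 12.728)
(x + T)² = (-278/29 + 9*√2)²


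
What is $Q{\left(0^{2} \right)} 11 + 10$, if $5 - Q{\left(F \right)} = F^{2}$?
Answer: $65$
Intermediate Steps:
$Q{\left(F \right)} = 5 - F^{2}$
$Q{\left(0^{2} \right)} 11 + 10 = \left(5 - \left(0^{2}\right)^{2}\right) 11 + 10 = \left(5 - 0^{2}\right) 11 + 10 = \left(5 - 0\right) 11 + 10 = \left(5 + 0\right) 11 + 10 = 5 \cdot 11 + 10 = 55 + 10 = 65$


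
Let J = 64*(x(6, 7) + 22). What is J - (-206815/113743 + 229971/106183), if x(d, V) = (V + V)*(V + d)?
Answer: 3217971333244/246481081 ≈ 13056.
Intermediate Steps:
x(d, V) = 2*V*(V + d) (x(d, V) = (2*V)*(V + d) = 2*V*(V + d))
J = 13056 (J = 64*(2*7*(7 + 6) + 22) = 64*(2*7*13 + 22) = 64*(182 + 22) = 64*204 = 13056)
J - (-206815/113743 + 229971/106183) = 13056 - (-206815/113743 + 229971/106183) = 13056 - (-206815*1/113743 + 229971*(1/106183)) = 13056 - (-29545/16249 + 32853/15169) = 13056 - 1*85660292/246481081 = 13056 - 85660292/246481081 = 3217971333244/246481081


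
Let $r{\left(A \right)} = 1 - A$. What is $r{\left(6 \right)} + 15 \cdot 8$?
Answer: $115$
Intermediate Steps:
$r{\left(6 \right)} + 15 \cdot 8 = \left(1 - 6\right) + 15 \cdot 8 = \left(1 - 6\right) + 120 = -5 + 120 = 115$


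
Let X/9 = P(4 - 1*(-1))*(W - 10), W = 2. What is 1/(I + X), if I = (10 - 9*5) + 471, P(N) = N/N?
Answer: 1/364 ≈ 0.0027473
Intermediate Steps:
P(N) = 1
I = 436 (I = (10 - 45) + 471 = -35 + 471 = 436)
X = -72 (X = 9*(1*(2 - 10)) = 9*(1*(-8)) = 9*(-8) = -72)
1/(I + X) = 1/(436 - 72) = 1/364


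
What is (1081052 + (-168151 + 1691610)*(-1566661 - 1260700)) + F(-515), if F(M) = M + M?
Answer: -4307367481677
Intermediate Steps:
F(M) = 2*M
(1081052 + (-168151 + 1691610)*(-1566661 - 1260700)) + F(-515) = (1081052 + (-168151 + 1691610)*(-1566661 - 1260700)) + 2*(-515) = (1081052 + 1523459*(-2827361)) - 1030 = (1081052 - 4307368561699) - 1030 = -4307367480647 - 1030 = -4307367481677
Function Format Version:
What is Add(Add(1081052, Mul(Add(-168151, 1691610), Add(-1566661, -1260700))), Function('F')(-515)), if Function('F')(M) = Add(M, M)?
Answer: -4307367481677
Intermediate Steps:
Function('F')(M) = Mul(2, M)
Add(Add(1081052, Mul(Add(-168151, 1691610), Add(-1566661, -1260700))), Function('F')(-515)) = Add(Add(1081052, Mul(Add(-168151, 1691610), Add(-1566661, -1260700))), Mul(2, -515)) = Add(Add(1081052, Mul(1523459, -2827361)), -1030) = Add(Add(1081052, -4307368561699), -1030) = Add(-4307367480647, -1030) = -4307367481677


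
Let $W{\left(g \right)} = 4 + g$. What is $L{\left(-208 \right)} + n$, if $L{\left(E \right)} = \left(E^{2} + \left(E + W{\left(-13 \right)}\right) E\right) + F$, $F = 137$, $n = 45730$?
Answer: $134267$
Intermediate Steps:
$L{\left(E \right)} = 137 + E^{2} + E \left(-9 + E\right)$ ($L{\left(E \right)} = \left(E^{2} + \left(E + \left(4 - 13\right)\right) E\right) + 137 = \left(E^{2} + \left(E - 9\right) E\right) + 137 = \left(E^{2} + \left(-9 + E\right) E\right) + 137 = \left(E^{2} + E \left(-9 + E\right)\right) + 137 = 137 + E^{2} + E \left(-9 + E\right)$)
$L{\left(-208 \right)} + n = \left(137 - -1872 + 2 \left(-208\right)^{2}\right) + 45730 = \left(137 + 1872 + 2 \cdot 43264\right) + 45730 = \left(137 + 1872 + 86528\right) + 45730 = 88537 + 45730 = 134267$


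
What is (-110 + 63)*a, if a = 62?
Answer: -2914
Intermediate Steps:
(-110 + 63)*a = (-110 + 63)*62 = -47*62 = -2914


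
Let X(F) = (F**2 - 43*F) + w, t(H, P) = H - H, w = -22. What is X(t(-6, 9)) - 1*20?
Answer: -42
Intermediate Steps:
t(H, P) = 0
X(F) = -22 + F**2 - 43*F (X(F) = (F**2 - 43*F) - 22 = -22 + F**2 - 43*F)
X(t(-6, 9)) - 1*20 = (-22 + 0**2 - 43*0) - 1*20 = (-22 + 0 + 0) - 20 = -22 - 20 = -42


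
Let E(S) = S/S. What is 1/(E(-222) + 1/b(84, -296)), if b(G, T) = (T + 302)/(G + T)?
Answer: -3/103 ≈ -0.029126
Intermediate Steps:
E(S) = 1
b(G, T) = (302 + T)/(G + T)
1/(E(-222) + 1/b(84, -296)) = 1/(1 + 1/((302 - 296)/(84 - 296))) = 1/(1 + 1/(6/(-212))) = 1/(1 + 1/(-1/212*6)) = 1/(1 + 1/(-3/106)) = 1/(1 - 106/3) = 1/(-103/3) = -3/103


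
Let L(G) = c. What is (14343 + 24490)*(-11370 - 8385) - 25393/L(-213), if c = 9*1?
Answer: -6904338628/9 ≈ -7.6715e+8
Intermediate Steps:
c = 9
L(G) = 9
(14343 + 24490)*(-11370 - 8385) - 25393/L(-213) = (14343 + 24490)*(-11370 - 8385) - 25393/9 = 38833*(-19755) - 25393/9 = -767145915 - 1*25393/9 = -767145915 - 25393/9 = -6904338628/9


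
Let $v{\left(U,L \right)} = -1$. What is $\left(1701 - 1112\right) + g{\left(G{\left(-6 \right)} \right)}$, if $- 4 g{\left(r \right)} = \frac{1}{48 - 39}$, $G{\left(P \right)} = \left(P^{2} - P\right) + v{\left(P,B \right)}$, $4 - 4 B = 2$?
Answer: $\frac{21203}{36} \approx 588.97$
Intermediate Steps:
$B = \frac{1}{2}$ ($B = 1 - \frac{1}{2} = \frac{1}{2} \approx 0.5$)
$G{\left(P \right)} = -1 + P^{2} - P$ ($G{\left(P \right)} = \left(P^{2} - P\right) - 1 = -1 + P^{2} - P$)
$g{\left(r \right)} = - \frac{1}{36}$ ($g{\left(r \right)} = - \frac{1}{4 \left(48 - 39\right)} = - \frac{1}{4 \cdot 9} = \left(- \frac{1}{4}\right) \frac{1}{9} = - \frac{1}{36}$)
$\left(1701 - 1112\right) + g{\left(G{\left(-6 \right)} \right)} = \left(1701 - 1112\right) - \frac{1}{36} = 589 - \frac{1}{36} = \frac{21203}{36}$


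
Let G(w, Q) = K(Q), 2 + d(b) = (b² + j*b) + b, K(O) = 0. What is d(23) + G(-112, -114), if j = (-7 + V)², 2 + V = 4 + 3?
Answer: 642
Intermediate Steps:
V = 5 (V = -2 + (4 + 3) = -2 + 7 = 5)
j = 4 (j = (-7 + 5)² = (-2)² = 4)
d(b) = -2 + b² + 5*b (d(b) = -2 + ((b² + 4*b) + b) = -2 + (b² + 5*b) = -2 + b² + 5*b)
G(w, Q) = 0
d(23) + G(-112, -114) = (-2 + 23² + 5*23) + 0 = (-2 + 529 + 115) + 0 = 642 + 0 = 642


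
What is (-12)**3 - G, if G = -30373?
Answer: 28645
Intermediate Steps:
(-12)**3 - G = (-12)**3 - 1*(-30373) = -1728 + 30373 = 28645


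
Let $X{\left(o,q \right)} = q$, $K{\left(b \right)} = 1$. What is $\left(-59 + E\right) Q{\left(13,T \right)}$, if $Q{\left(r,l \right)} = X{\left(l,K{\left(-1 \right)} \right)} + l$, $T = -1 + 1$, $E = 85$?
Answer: $26$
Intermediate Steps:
$T = 0$
$Q{\left(r,l \right)} = 1 + l$
$\left(-59 + E\right) Q{\left(13,T \right)} = \left(-59 + 85\right) \left(1 + 0\right) = 26 \cdot 1 = 26$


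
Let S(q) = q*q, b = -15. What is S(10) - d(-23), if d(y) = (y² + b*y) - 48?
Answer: -726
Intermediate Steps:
S(q) = q²
d(y) = -48 + y² - 15*y (d(y) = (y² - 15*y) - 48 = -48 + y² - 15*y)
S(10) - d(-23) = 10² - (-48 + (-23)² - 15*(-23)) = 100 - (-48 + 529 + 345) = 100 - 1*826 = 100 - 826 = -726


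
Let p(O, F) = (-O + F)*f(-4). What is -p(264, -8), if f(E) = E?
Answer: -1088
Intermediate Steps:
p(O, F) = -4*F + 4*O (p(O, F) = (-O + F)*(-4) = (F - O)*(-4) = -4*F + 4*O)
-p(264, -8) = -(-4*(-8) + 4*264) = -(32 + 1056) = -1*1088 = -1088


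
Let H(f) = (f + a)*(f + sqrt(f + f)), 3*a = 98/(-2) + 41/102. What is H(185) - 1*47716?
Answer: -5045291/306 + 51653*sqrt(370)/306 ≈ -13241.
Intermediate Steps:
a = -4957/306 (a = (98/(-2) + 41/102)/3 = (98*(-1/2) + 41*(1/102))/3 = (-49 + 41/102)/3 = (1/3)*(-4957/102) = -4957/306 ≈ -16.199)
H(f) = (-4957/306 + f)*(f + sqrt(2)*sqrt(f)) (H(f) = (f - 4957/306)*(f + sqrt(f + f)) = (-4957/306 + f)*(f + sqrt(2*f)) = (-4957/306 + f)*(f + sqrt(2)*sqrt(f)))
H(185) - 1*47716 = (185**2 - 4957/306*185 + sqrt(2)*185**(3/2) - 4957*sqrt(2)*sqrt(185)/306) - 1*47716 = (34225 - 917045/306 + sqrt(2)*(185*sqrt(185)) - 4957*sqrt(370)/306) - 47716 = (34225 - 917045/306 + 185*sqrt(370) - 4957*sqrt(370)/306) - 47716 = (9555805/306 + 51653*sqrt(370)/306) - 47716 = -5045291/306 + 51653*sqrt(370)/306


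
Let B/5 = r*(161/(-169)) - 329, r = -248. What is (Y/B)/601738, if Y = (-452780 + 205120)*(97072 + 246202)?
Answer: 205251076628/673645691 ≈ 304.69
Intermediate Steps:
B = -78365/169 (B = 5*(-39928/(-169) - 329) = 5*(-39928*(-1)/169 - 329) = 5*(-248*(-161/169) - 329) = 5*(39928/169 - 329) = 5*(-15673/169) = -78365/169 ≈ -463.70)
Y = -85015238840 (Y = -247660*343274 = -85015238840)
(Y/B)/601738 = -85015238840/(-78365/169)/601738 = -85015238840*(-169/78365)*(1/601738) = (410502153256/2239)*(1/601738) = 205251076628/673645691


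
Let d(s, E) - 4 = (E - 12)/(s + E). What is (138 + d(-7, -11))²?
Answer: 6651241/324 ≈ 20529.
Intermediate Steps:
d(s, E) = 4 + (-12 + E)/(E + s) (d(s, E) = 4 + (E - 12)/(s + E) = 4 + (-12 + E)/(E + s))
(138 + d(-7, -11))² = (138 + (-12 + 4*(-7) + 5*(-11))/(-11 - 7))² = (138 + (-12 - 28 - 55)/(-18))² = (138 - 1/18*(-95))² = (138 + 95/18)² = (2579/18)² = 6651241/324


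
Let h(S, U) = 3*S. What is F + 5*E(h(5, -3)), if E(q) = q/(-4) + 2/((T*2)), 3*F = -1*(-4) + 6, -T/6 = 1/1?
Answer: -65/4 ≈ -16.250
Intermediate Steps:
T = -6 (T = -6/1 = -6*1 = -6)
F = 10/3 (F = (-1*(-4) + 6)/3 = (4 + 6)/3 = (⅓)*10 = 10/3 ≈ 3.3333)
E(q) = -⅙ - q/4 (E(q) = q/(-4) + 2/((-6*2)) = q*(-¼) + 2/(-12) = -q/4 + 2*(-1/12) = -q/4 - ⅙ = -⅙ - q/4)
F + 5*E(h(5, -3)) = 10/3 + 5*(-⅙ - 3*5/4) = 10/3 + 5*(-⅙ - ¼*15) = 10/3 + 5*(-⅙ - 15/4) = 10/3 + 5*(-47/12) = 10/3 - 235/12 = -65/4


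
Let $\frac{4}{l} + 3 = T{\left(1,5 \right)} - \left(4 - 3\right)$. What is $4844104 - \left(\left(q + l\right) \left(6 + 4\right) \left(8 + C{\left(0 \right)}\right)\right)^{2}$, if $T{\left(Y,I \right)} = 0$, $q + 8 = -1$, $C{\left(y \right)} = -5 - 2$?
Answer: $4834104$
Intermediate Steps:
$C{\left(y \right)} = -7$ ($C{\left(y \right)} = -5 - 2 = -7$)
$q = -9$ ($q = -8 - 1 = -9$)
$l = -1$ ($l = \frac{4}{-3 + \left(0 - \left(4 - 3\right)\right)} = \frac{4}{-3 + \left(0 - 1\right)} = \frac{4}{-3 - 1} = \frac{4}{-4} = 4 \left(- \frac{1}{4}\right) = -1$)
$4844104 - \left(\left(q + l\right) \left(6 + 4\right) \left(8 + C{\left(0 \right)}\right)\right)^{2} = 4844104 - \left(\left(-9 - 1\right) \left(6 + 4\right) \left(8 - 7\right)\right)^{2} = 4844104 - \left(\left(-10\right) 10 \cdot 1\right)^{2} = 4844104 - \left(\left(-100\right) 1\right)^{2} = 4844104 - \left(-100\right)^{2} = 4844104 - 10000 = 4834104$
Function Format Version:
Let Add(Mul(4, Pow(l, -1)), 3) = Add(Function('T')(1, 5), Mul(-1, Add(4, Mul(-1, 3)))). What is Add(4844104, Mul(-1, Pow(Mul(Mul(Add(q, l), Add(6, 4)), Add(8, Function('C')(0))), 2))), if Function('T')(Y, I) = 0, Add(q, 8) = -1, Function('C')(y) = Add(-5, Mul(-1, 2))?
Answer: 4834104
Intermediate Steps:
Function('C')(y) = -7 (Function('C')(y) = Add(-5, -2) = -7)
q = -9 (q = Add(-8, -1) = -9)
l = -1 (l = Mul(4, Pow(Add(-3, Add(0, Mul(-1, Add(4, Mul(-1, 3))))), -1)) = Mul(4, Pow(Add(-3, Add(0, Mul(-1, Add(4, -3)))), -1)) = Mul(4, Pow(Add(-3, Add(0, Mul(-1, 1))), -1)) = Mul(4, Pow(Add(-3, Add(0, -1)), -1)) = Mul(4, Pow(Add(-3, -1), -1)) = Mul(4, Pow(-4, -1)) = Mul(4, Rational(-1, 4)) = -1)
Add(4844104, Mul(-1, Pow(Mul(Mul(Add(q, l), Add(6, 4)), Add(8, Function('C')(0))), 2))) = Add(4844104, Mul(-1, Pow(Mul(Mul(Add(-9, -1), Add(6, 4)), Add(8, -7)), 2))) = Add(4844104, Mul(-1, Pow(Mul(Mul(-10, 10), 1), 2))) = Add(4844104, Mul(-1, Pow(Mul(-100, 1), 2))) = Add(4844104, Mul(-1, Pow(-100, 2))) = Add(4844104, Mul(-1, 10000)) = Add(4844104, -10000) = 4834104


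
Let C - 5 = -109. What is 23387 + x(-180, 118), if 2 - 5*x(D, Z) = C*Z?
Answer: 129209/5 ≈ 25842.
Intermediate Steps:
C = -104 (C = 5 - 109 = -104)
x(D, Z) = 2/5 + 104*Z/5 (x(D, Z) = 2/5 - (-104)*Z/5 = 2/5 + 104*Z/5)
23387 + x(-180, 118) = 23387 + (2/5 + (104/5)*118) = 23387 + (2/5 + 12272/5) = 23387 + 12274/5 = 129209/5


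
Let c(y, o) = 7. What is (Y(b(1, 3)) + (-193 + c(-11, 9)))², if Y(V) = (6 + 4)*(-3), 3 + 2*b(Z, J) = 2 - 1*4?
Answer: 46656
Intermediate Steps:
b(Z, J) = -5/2 (b(Z, J) = -3/2 + (2 - 1*4)/2 = -3/2 + (2 - 4)/2 = -3/2 + (½)*(-2) = -3/2 - 1 = -5/2)
Y(V) = -30 (Y(V) = 10*(-3) = -30)
(Y(b(1, 3)) + (-193 + c(-11, 9)))² = (-30 + (-193 + 7))² = (-30 - 186)² = (-216)² = 46656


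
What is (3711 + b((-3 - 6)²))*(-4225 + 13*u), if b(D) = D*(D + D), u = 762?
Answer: 95628273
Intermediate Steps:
b(D) = 2*D² (b(D) = D*(2*D) = 2*D²)
(3711 + b((-3 - 6)²))*(-4225 + 13*u) = (3711 + 2*((-3 - 6)²)²)*(-4225 + 13*762) = (3711 + 2*((-9)²)²)*(-4225 + 9906) = (3711 + 2*81²)*5681 = (3711 + 2*6561)*5681 = (3711 + 13122)*5681 = 16833*5681 = 95628273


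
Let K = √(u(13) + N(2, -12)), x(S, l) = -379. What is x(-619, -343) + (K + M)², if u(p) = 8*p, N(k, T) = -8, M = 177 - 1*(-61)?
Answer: 56361 + 1904*√6 ≈ 61025.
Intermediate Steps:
M = 238 (M = 177 + 61 = 238)
K = 4*√6 (K = √(8*13 - 8) = √(104 - 8) = √96 = 4*√6 ≈ 9.7980)
x(-619, -343) + (K + M)² = -379 + (4*√6 + 238)² = -379 + (238 + 4*√6)²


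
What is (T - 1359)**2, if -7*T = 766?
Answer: 105657841/49 ≈ 2.1563e+6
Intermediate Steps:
T = -766/7 (T = -1/7*766 = -766/7 ≈ -109.43)
(T - 1359)**2 = (-766/7 - 1359)**2 = (-10279/7)**2 = 105657841/49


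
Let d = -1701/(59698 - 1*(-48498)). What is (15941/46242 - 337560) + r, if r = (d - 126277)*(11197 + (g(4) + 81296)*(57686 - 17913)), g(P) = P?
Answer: -1021462738225829194441583/2501599716 ≈ -4.0832e+14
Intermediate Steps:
d = -1701/108196 (d = -1701/(59698 + 48498) = -1701/108196 ≈ -0.015721)
r = -44179003390051903321/108196 (r = (-1701/108196 - 126277)*(11197 + (4 + 81296)*(57686 - 17913)) = -13662667993*(11197 + 81300*39773)/108196 = -13662667993*(11197 + 3233544900)/108196 = -13662667993/108196*3233556097 = -44179003390051903321/108196 ≈ -4.0832e+14)
(15941/46242 - 337560) + r = (15941/46242 - 337560) - 44179003390051903321/108196 = -15609433579/46242 - 44179003390051903321/108196 = -1021462738225829194441583/2501599716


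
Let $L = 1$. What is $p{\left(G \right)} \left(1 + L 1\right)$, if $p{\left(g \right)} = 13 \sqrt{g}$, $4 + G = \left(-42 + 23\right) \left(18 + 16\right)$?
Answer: $130 i \sqrt{26} \approx 662.87 i$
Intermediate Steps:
$G = -650$ ($G = -4 + \left(-42 + 23\right) \left(18 + 16\right) = -4 - 646 = -650$)
$p{\left(G \right)} \left(1 + L 1\right) = 13 \sqrt{-650} \left(1 + 1 \cdot 1\right) = 13 \cdot 5 i \sqrt{26} \left(1 + 1\right) = 65 i \sqrt{26} \cdot 2 = 130 i \sqrt{26}$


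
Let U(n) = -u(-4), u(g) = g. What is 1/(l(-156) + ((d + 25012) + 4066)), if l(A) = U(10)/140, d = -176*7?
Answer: 35/974611 ≈ 3.5912e-5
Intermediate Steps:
d = -1232
U(n) = 4 (U(n) = -1*(-4) = 4)
l(A) = 1/35 (l(A) = 4/140 = 4*(1/140) = 1/35)
1/(l(-156) + ((d + 25012) + 4066)) = 1/(1/35 + ((-1232 + 25012) + 4066)) = 1/(1/35 + (23780 + 4066)) = 1/(1/35 + 27846) = 1/(974611/35) = 35/974611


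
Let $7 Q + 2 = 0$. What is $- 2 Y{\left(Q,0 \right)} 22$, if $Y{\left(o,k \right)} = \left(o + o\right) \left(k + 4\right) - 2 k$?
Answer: $\frac{704}{7} \approx 100.57$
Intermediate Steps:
$Q = - \frac{2}{7}$ ($Q = - \frac{2}{7} + \frac{1}{7} \cdot 0 = - \frac{2}{7} + 0 = - \frac{2}{7} \approx -0.28571$)
$Y{\left(o,k \right)} = - 2 k + 2 o \left(4 + k\right)$ ($Y{\left(o,k \right)} = 2 o \left(4 + k\right) - 2 k = - 2 k + 2 o \left(4 + k\right)$)
$- 2 Y{\left(Q,0 \right)} 22 = - 2 \left(\left(-2\right) 0 + 8 \left(- \frac{2}{7}\right) + 2 \cdot 0 \left(- \frac{2}{7}\right)\right) 22 = - 2 \left(0 - \frac{16}{7} + 0\right) 22 = \left(-2\right) \left(- \frac{16}{7}\right) 22 = \frac{32}{7} \cdot 22 = \frac{704}{7}$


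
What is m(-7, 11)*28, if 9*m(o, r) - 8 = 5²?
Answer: 308/3 ≈ 102.67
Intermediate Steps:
m(o, r) = 11/3 (m(o, r) = 8/9 + (⅑)*5² = 8/9 + (⅑)*25 = 8/9 + 25/9 = 11/3)
m(-7, 11)*28 = (11/3)*28 = 308/3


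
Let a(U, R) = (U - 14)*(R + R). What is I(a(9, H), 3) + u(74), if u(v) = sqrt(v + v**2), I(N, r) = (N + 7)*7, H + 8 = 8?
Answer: 49 + 5*sqrt(222) ≈ 123.50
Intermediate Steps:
H = 0 (H = -8 + 8 = 0)
a(U, R) = 2*R*(-14 + U) (a(U, R) = (-14 + U)*(2*R) = 2*R*(-14 + U))
I(N, r) = 49 + 7*N (I(N, r) = (7 + N)*7 = 49 + 7*N)
I(a(9, H), 3) + u(74) = (49 + 7*(2*0*(-14 + 9))) + sqrt(74*(1 + 74)) = (49 + 7*(2*0*(-5))) + sqrt(74*75) = (49 + 7*0) + sqrt(5550) = (49 + 0) + 5*sqrt(222) = 49 + 5*sqrt(222)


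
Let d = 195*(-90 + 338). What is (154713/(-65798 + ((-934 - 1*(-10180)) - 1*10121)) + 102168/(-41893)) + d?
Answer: 135062569749267/2793131989 ≈ 48355.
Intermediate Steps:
d = 48360 (d = 195*248 = 48360)
(154713/(-65798 + ((-934 - 1*(-10180)) - 1*10121)) + 102168/(-41893)) + d = (154713/(-65798 + ((-934 - 1*(-10180)) - 1*10121)) + 102168/(-41893)) + 48360 = (154713/(-65798 + ((-934 + 10180) - 10121)) + 102168*(-1/41893)) + 48360 = (154713/(-65798 + (9246 - 10121)) - 102168/41893) + 48360 = (154713/(-65798 - 875) - 102168/41893) + 48360 = (154713/(-66673) - 102168/41893) + 48360 = (154713*(-1/66673) - 102168/41893) + 48360 = (-154713/66673 - 102168/41893) + 48360 = -13293238773/2793131989 + 48360 = 135062569749267/2793131989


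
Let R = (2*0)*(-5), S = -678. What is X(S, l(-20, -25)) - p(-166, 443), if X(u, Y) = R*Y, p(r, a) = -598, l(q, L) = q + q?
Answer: 598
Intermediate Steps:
l(q, L) = 2*q
R = 0 (R = 0*(-5) = 0)
X(u, Y) = 0 (X(u, Y) = 0*Y = 0)
X(S, l(-20, -25)) - p(-166, 443) = 0 - 1*(-598) = 0 + 598 = 598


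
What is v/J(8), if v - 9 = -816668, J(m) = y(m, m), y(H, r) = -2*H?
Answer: 816659/16 ≈ 51041.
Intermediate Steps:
J(m) = -2*m
v = -816659 (v = 9 - 816668 = -816659)
v/J(8) = -816659/((-2*8)) = -816659/(-16) = -816659*(-1/16) = 816659/16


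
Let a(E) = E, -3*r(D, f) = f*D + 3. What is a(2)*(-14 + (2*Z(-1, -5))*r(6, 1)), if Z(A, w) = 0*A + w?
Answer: 32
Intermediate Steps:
r(D, f) = -1 - D*f/3 (r(D, f) = -(f*D + 3)/3 = -(D*f + 3)/3 = -(3 + D*f)/3 = -1 - D*f/3)
Z(A, w) = w (Z(A, w) = 0 + w = w)
a(2)*(-14 + (2*Z(-1, -5))*r(6, 1)) = 2*(-14 + (2*(-5))*(-1 - ⅓*6*1)) = 2*(-14 - 10*(-1 - 2)) = 2*(-14 - 10*(-3)) = 2*(-14 + 30) = 2*16 = 32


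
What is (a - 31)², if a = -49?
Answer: 6400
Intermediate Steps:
(a - 31)² = (-49 - 31)² = (-80)² = 6400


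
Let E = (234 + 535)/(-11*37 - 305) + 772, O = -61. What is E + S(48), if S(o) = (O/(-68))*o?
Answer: 9852399/12104 ≈ 813.98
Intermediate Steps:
S(o) = 61*o/68 (S(o) = (-61/(-68))*o = (-61*(-1/68))*o = 61*o/68)
E = 548895/712 (E = 769/(-407 - 305) + 772 = 769/(-712) + 772 = 769*(-1/712) + 772 = -769/712 + 772 = 548895/712 ≈ 770.92)
E + S(48) = 548895/712 + (61/68)*48 = 548895/712 + 732/17 = 9852399/12104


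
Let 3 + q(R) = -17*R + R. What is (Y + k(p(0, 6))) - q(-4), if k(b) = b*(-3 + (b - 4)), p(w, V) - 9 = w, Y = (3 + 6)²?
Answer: 38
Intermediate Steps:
q(R) = -3 - 16*R (q(R) = -3 + (-17*R + R) = -3 - 16*R)
Y = 81 (Y = 9² = 81)
p(w, V) = 9 + w
k(b) = b*(-7 + b) (k(b) = b*(-3 + (-4 + b)) = b*(-7 + b))
(Y + k(p(0, 6))) - q(-4) = (81 + (9 + 0)*(-7 + (9 + 0))) - (-3 - 16*(-4)) = (81 + 9*(-7 + 9)) - (-3 + 64) = (81 + 9*2) - 1*61 = (81 + 18) - 61 = 99 - 61 = 38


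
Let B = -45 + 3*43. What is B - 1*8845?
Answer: -8761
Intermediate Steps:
B = 84 (B = -45 + 129 = 84)
B - 1*8845 = 84 - 1*8845 = 84 - 8845 = -8761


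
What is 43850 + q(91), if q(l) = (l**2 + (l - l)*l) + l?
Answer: 52222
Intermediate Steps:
q(l) = l + l**2 (q(l) = (l**2 + 0*l) + l = (l**2 + 0) + l = l**2 + l = l + l**2)
43850 + q(91) = 43850 + 91*(1 + 91) = 43850 + 91*92 = 43850 + 8372 = 52222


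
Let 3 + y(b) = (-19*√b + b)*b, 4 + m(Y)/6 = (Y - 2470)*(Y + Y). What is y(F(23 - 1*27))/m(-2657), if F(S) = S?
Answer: 13/163469244 + 38*I/40867311 ≈ 7.9526e-8 + 9.2984e-7*I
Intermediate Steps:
m(Y) = -24 + 12*Y*(-2470 + Y) (m(Y) = -24 + 6*((Y - 2470)*(Y + Y)) = -24 + 6*((-2470 + Y)*(2*Y)) = -24 + 6*(2*Y*(-2470 + Y)) = -24 + 12*Y*(-2470 + Y))
y(b) = -3 + b*(b - 19*√b) (y(b) = -3 + (-19*√b + b)*b = -3 + (b - 19*√b)*b = -3 + b*(b - 19*√b))
y(F(23 - 1*27))/m(-2657) = (-3 + (23 - 1*27)² - 19*(23 - 1*27)^(3/2))/(-24 - 29640*(-2657) + 12*(-2657)²) = (-3 + (23 - 27)² - 19*(23 - 27)^(3/2))/(-24 + 78753480 + 12*7059649) = (-3 + (-4)² - (-152)*I)/(-24 + 78753480 + 84715788) = (-3 + 16 - (-152)*I)/163469244 = (-3 + 16 + 152*I)*(1/163469244) = (13 + 152*I)*(1/163469244) = 13/163469244 + 38*I/40867311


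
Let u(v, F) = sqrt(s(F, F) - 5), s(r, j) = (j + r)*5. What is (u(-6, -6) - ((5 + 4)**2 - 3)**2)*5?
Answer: -30420 + 5*I*sqrt(65) ≈ -30420.0 + 40.311*I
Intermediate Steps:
s(r, j) = 5*j + 5*r
u(v, F) = sqrt(-5 + 10*F) (u(v, F) = sqrt((5*F + 5*F) - 5) = sqrt(10*F - 5) = sqrt(-5 + 10*F))
(u(-6, -6) - ((5 + 4)**2 - 3)**2)*5 = (sqrt(-5 + 10*(-6)) - ((5 + 4)**2 - 3)**2)*5 = (sqrt(-5 - 60) - (9**2 - 3)**2)*5 = (sqrt(-65) - (81 - 3)**2)*5 = (I*sqrt(65) - 1*78**2)*5 = (I*sqrt(65) - 1*6084)*5 = (I*sqrt(65) - 6084)*5 = (-6084 + I*sqrt(65))*5 = -30420 + 5*I*sqrt(65)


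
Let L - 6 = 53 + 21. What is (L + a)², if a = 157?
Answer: 56169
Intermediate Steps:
L = 80 (L = 6 + (53 + 21) = 6 + 74 = 80)
(L + a)² = (80 + 157)² = 237² = 56169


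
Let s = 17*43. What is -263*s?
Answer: -192253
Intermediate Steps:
s = 731
-263*s = -263*731 = -192253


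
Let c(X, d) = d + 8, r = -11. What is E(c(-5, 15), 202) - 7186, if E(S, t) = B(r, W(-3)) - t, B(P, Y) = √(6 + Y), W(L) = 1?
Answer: -7388 + √7 ≈ -7385.4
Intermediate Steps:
c(X, d) = 8 + d
E(S, t) = √7 - t (E(S, t) = √(6 + 1) - t = √7 - t)
E(c(-5, 15), 202) - 7186 = (√7 - 1*202) - 7186 = (√7 - 202) - 7186 = (-202 + √7) - 7186 = -7388 + √7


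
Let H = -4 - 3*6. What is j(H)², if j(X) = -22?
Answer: 484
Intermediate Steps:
H = -22 (H = -4 - 18 = -22)
j(H)² = (-22)² = 484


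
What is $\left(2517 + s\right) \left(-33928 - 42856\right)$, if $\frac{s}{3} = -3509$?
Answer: $615039840$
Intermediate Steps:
$s = -10527$ ($s = 3 \left(-3509\right) = -10527$)
$\left(2517 + s\right) \left(-33928 - 42856\right) = \left(2517 - 10527\right) \left(-33928 - 42856\right) = \left(-8010\right) \left(-76784\right) = 615039840$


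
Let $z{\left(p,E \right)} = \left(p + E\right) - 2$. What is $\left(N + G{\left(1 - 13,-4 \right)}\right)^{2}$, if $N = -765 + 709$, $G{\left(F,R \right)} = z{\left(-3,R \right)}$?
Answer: $4225$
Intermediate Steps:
$z{\left(p,E \right)} = -2 + E + p$ ($z{\left(p,E \right)} = \left(E + p\right) - 2 = -2 + E + p$)
$G{\left(F,R \right)} = -5 + R$ ($G{\left(F,R \right)} = -2 + R - 3 = -5 + R$)
$N = -56$
$\left(N + G{\left(1 - 13,-4 \right)}\right)^{2} = \left(-56 - 9\right)^{2} = \left(-65\right)^{2} = 4225$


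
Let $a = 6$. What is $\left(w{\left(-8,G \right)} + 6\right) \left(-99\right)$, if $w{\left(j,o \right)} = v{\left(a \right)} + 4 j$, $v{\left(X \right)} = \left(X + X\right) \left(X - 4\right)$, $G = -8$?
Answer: $198$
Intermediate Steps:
$v{\left(X \right)} = 2 X \left(-4 + X\right)$
$w{\left(j,o \right)} = 24 + 4 j$ ($w{\left(j,o \right)} = 2 \cdot 6 \left(-4 + 6\right) + 4 j = 2 \cdot 6 \cdot 2 + 4 j = 24 + 4 j$)
$\left(w{\left(-8,G \right)} + 6\right) \left(-99\right) = \left(\left(24 + 4 \left(-8\right)\right) + 6\right) \left(-99\right) = \left(\left(24 - 32\right) + 6\right) \left(-99\right) = \left(-8 + 6\right) \left(-99\right) = \left(-2\right) \left(-99\right) = 198$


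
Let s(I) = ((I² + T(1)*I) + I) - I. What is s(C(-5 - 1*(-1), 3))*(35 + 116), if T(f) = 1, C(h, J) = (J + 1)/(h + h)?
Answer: -151/4 ≈ -37.750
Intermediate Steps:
C(h, J) = (1 + J)/(2*h) (C(h, J) = (1 + J)/((2*h)) = (1 + J)*(1/(2*h)) = (1 + J)/(2*h))
s(I) = I + I² (s(I) = ((I² + 1*I) + I) - I = ((I² + I) + I) - I = ((I + I²) + I) - I = (I² + 2*I) - I = I + I²)
s(C(-5 - 1*(-1), 3))*(35 + 116) = (((1 + 3)/(2*(-5 - 1*(-1))))*(1 + (1 + 3)/(2*(-5 - 1*(-1)))))*(35 + 116) = (((½)*4/(-5 + 1))*(1 + (½)*4/(-5 + 1)))*151 = (((½)*4/(-4))*(1 + (½)*4/(-4)))*151 = (((½)*(-¼)*4)*(1 + (½)*(-¼)*4))*151 = -(1 - ½)/2*151 = -½*½*151 = -¼*151 = -151/4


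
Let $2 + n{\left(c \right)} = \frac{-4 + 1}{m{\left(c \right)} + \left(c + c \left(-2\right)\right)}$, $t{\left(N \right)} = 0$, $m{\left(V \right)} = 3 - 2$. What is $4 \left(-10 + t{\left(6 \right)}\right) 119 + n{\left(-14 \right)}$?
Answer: $- \frac{23811}{5} \approx -4762.2$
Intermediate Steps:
$m{\left(V \right)} = 1$ ($m{\left(V \right)} = 3 - 2 = 1$)
$n{\left(c \right)} = -2 - \frac{3}{1 - c}$ ($n{\left(c \right)} = -2 + \frac{-4 + 1}{1 + \left(c + c \left(-2\right)\right)} = -2 - \frac{3}{1 + \left(c - 2 c\right)} = -2 - \frac{3}{1 - c}$)
$4 \left(-10 + t{\left(6 \right)}\right) 119 + n{\left(-14 \right)} = 4 \left(-10 + 0\right) 119 + \frac{5 - -28}{-1 - 14} = 4 \left(-10\right) 119 + \frac{5 + 28}{-15} = \left(-40\right) 119 - \frac{11}{5} = -4760 - \frac{11}{5} = - \frac{23811}{5}$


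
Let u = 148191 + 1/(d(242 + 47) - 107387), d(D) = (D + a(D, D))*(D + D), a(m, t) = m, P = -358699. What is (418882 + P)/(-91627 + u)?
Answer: 13643305551/12822889109 ≈ 1.0640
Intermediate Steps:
d(D) = 4*D**2 (d(D) = (D + D)*(D + D) = (2*D)*(2*D) = 4*D**2)
u = 33594455128/226697 (u = 148191 + 1/(4*(242 + 47)**2 - 107387) = 148191 + 1/(4*289**2 - 107387) = 148191 + 1/(4*83521 - 107387) = 148191 + 1/(334084 - 107387) = 148191 + 1/226697 = 33594455128/226697 ≈ 1.4819e+5)
(418882 + P)/(-91627 + u) = (418882 - 358699)/(-91627 + 33594455128/226697) = 60183/(12822889109/226697) = 60183*(226697/12822889109) = 13643305551/12822889109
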